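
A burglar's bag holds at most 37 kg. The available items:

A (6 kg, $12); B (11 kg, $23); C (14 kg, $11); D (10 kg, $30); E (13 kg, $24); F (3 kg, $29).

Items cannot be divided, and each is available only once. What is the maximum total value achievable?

$106

This is a 0/1 knapsack; check combinations near the capacity.
- B+D+E+F: weight 11+10+13+3=37, value 23+30+24+29=106
- A+D+E+F: weight 6+10+13+3=32, value 12+30+24+29=95
- A+B+D+F: weight 6+11+10+3=30, value 12+23+30+29=94
- A+B+E+F: weight 6+11+13+3=33, value 12+23+24+29=88
- D+E+F: weight 10+13+3=26, value 30+24+29=83
Best: $106.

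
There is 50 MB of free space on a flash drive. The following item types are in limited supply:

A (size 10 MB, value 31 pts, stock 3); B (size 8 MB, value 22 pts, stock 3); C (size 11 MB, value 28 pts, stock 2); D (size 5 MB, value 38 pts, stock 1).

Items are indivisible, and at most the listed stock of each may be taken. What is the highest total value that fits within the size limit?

166 pts

Best selections within size 50 and stock limits:
- 2×A + 3×B + 1×D: size 49, value 166
- 1×A + 3×B + 1×C + 1×D: size 50, value 163
- 3×A + 1×C + 1×D: size 46, value 159
- 2×A + 2×C + 1×D: size 47, value 156
Best: 166 pts.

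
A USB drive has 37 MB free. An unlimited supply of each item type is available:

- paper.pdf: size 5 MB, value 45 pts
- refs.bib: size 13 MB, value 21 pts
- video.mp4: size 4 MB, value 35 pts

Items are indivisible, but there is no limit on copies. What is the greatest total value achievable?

Best value-per-unit is paper.pdf at 45/5; filling with it alone gives 7×45 = 315.
Optimal mix: 5×paper.pdf + 3×video.mp4 → size 37, value 330.

330 pts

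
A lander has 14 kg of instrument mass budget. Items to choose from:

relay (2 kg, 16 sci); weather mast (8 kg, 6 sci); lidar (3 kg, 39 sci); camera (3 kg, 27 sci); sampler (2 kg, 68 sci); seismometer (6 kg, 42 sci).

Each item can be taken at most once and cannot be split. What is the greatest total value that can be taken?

176 sci

Check high-value combinations within 14 kg:
- lidar+camera+sampler+seismometer: mass 3+3+2+6=14, value 39+27+68+42=176
- relay+lidar+sampler+seismometer: mass 2+3+2+6=13, value 16+39+68+42=165
- relay+camera+sampler+seismometer: mass 2+3+2+6=13, value 16+27+68+42=153
- relay+lidar+camera+sampler: mass 2+3+3+2=10, value 16+39+27+68=150
Best: 176 sci.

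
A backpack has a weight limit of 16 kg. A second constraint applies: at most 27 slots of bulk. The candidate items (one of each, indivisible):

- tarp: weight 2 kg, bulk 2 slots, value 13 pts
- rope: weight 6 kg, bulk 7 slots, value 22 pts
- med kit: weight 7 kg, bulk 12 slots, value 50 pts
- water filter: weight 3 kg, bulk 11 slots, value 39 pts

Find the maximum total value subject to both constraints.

102 pts

Feasible sets respecting both limits:
- tarp+med kit+water filter: weight 12, bulk 25, value 102
- med kit+water filter: weight 10, bulk 23, value 89
- tarp+rope+med kit: weight 15, bulk 21, value 85
Best: 102 pts.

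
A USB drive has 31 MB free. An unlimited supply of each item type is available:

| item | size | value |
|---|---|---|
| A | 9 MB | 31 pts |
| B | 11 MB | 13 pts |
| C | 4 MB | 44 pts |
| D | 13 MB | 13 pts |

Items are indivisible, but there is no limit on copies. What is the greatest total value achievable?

Best value-per-unit is C at 44/4, and filling with it alone uses size 7×4=28. No mix of the others beats 7×44 = 308.

308 pts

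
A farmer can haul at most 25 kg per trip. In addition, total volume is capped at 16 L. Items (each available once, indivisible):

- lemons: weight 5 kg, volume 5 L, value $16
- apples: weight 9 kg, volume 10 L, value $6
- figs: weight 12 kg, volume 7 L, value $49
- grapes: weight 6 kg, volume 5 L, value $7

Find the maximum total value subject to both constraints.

Feasible sets respecting both limits:
- lemons+figs: weight 17, volume 12, value 65
- figs+grapes: weight 18, volume 12, value 56
- figs: weight 12, volume 7, value 49
- lemons+grapes: weight 11, volume 10, value 23
Best: $65.

$65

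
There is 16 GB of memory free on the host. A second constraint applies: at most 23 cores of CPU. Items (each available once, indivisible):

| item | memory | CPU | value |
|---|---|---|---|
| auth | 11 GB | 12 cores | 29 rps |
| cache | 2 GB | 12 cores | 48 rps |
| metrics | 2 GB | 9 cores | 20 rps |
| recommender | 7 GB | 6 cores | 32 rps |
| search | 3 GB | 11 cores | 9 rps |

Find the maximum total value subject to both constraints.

80 rps

Feasible sets respecting both limits:
- cache+recommender: memory 9, CPU 18, value 80
- cache+metrics: memory 4, CPU 21, value 68
- cache+search: memory 5, CPU 23, value 57
Best: 80 rps.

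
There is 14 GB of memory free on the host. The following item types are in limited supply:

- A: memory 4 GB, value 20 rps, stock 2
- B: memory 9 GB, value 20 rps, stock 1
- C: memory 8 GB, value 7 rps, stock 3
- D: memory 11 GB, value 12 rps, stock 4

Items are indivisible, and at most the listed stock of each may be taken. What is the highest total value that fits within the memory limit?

40 rps

Best selections within memory 14 and stock limits:
- 2×A: memory 8, value 40
- 1×A + 1×B: memory 13, value 40
- 1×A + 1×C: memory 12, value 27
- 1×A: memory 4, value 20
Best: 40 rps.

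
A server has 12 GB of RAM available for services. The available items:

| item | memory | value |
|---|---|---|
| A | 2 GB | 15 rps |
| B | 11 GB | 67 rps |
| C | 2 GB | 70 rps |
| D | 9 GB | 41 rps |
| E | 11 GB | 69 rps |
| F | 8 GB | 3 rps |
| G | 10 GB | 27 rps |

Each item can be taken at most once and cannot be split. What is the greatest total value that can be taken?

Check high-value combinations within 12 GB:
- C+D: memory 2+9=11, value 70+41=111
- C+G: memory 2+10=12, value 70+27=97
- A+C+F: memory 2+2+8=12, value 15+70+3=88
- A+C: memory 2+2=4, value 15+70=85
Best: 111 rps.

111 rps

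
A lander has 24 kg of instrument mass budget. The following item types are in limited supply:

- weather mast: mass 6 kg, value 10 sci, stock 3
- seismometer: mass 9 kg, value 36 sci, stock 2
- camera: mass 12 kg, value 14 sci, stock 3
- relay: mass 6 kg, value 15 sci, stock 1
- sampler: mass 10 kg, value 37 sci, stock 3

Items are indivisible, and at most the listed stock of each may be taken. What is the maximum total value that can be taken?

87 sci

Top feasible selections:
- 2×seismometer + 1×relay: mass 24, value 87
- 1×weather mast + 2×seismometer: mass 24, value 82
- 2×sampler: mass 20, value 74
- 1×seismometer + 1×sampler: mass 19, value 73
Best: 87 sci.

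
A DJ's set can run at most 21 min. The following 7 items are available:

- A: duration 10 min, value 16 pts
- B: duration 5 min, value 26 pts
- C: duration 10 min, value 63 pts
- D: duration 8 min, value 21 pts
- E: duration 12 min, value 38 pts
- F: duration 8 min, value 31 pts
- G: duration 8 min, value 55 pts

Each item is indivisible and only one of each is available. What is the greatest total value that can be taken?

118 pts

Check high-value combinations within 21 min:
- C+G: duration 10+8=18, value 63+55=118
- B+F+G: duration 5+8+8=21, value 26+31+55=112
- B+D+G: duration 5+8+8=21, value 26+21+55=102
- C+F: duration 10+8=18, value 63+31=94
Best: 118 pts.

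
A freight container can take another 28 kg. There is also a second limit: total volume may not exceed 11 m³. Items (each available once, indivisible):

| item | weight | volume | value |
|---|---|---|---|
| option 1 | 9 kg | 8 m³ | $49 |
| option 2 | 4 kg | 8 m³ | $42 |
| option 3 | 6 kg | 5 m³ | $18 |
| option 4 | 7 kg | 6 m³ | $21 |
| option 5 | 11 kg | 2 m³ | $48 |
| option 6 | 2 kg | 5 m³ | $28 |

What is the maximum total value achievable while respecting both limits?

Feasible sets respecting both limits:
- option 1+option 5: weight 20, volume 10, value 97
- option 2+option 5: weight 15, volume 10, value 90
- option 5+option 6: weight 13, volume 7, value 76
Best: $97.

$97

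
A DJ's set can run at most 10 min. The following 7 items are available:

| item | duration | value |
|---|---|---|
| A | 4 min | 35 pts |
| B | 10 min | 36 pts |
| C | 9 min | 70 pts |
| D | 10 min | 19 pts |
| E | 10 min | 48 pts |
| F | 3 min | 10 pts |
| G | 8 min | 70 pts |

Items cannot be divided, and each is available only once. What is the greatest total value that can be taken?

70 pts

Check high-value combinations within 10 min:
- G: duration 8, value 70
- C: duration 9, value 70
- E: duration 10, value 48
- A+F: duration 4+3=7, value 35+10=45
Best: 70 pts.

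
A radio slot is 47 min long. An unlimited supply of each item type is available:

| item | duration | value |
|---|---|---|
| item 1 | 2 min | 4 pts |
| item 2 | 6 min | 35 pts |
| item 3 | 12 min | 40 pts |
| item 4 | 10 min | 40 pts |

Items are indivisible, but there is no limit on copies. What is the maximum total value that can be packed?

Best value-per-unit is item 2 at 35/6; filling with it alone gives 7×35 = 245.
Optimal mix: 2×item 1 + 7×item 2 → duration 46, value 253.

253 pts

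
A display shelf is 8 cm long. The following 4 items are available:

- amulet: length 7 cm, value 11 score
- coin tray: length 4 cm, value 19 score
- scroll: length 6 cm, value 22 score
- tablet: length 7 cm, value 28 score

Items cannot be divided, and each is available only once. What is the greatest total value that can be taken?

28 score

Check high-value combinations within 8 cm:
- tablet: length 7, value 28
- scroll: length 6, value 22
- coin tray: length 4, value 19
- amulet: length 7, value 11
Best: 28 score.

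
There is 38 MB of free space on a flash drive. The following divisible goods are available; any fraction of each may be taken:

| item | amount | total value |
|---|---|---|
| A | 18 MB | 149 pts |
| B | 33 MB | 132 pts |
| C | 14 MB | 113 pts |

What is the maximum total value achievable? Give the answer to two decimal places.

Take in order of value per unit:
- A (149/18 per unit): all 18 → value 149, running total 149.00
- C (113/14 per unit): all 14 → value 113, running total 262.00
- B (132/33 per unit): 6 of 33 → value 6×132/33 = 24.0000, running total 286.00
Total 286.00.

286.00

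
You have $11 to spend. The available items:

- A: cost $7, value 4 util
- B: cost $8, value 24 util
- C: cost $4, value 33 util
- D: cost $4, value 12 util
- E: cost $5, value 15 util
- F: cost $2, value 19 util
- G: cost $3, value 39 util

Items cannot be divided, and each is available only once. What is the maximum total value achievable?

91 util

Check high-value combinations within $11:
- C+F+G: cost 4+2+3=9, value 33+19+39=91
- C+D+G: cost 4+4+3=11, value 33+12+39=84
- E+F+G: cost 5+2+3=10, value 15+19+39=73
- C+G: cost 4+3=7, value 33+39=72
- D+F+G: cost 4+2+3=9, value 12+19+39=70
Best: 91 util.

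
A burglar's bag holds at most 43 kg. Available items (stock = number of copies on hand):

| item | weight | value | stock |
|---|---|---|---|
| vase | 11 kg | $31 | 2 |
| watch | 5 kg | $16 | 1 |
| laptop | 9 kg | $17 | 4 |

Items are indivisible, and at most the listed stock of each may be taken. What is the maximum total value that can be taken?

$98

Best selections within weight 43 and stock limits:
- 1×vase + 1×watch + 3×laptop: weight 43, value 98
- 2×vase + 2×laptop: weight 40, value 96
Best: $98.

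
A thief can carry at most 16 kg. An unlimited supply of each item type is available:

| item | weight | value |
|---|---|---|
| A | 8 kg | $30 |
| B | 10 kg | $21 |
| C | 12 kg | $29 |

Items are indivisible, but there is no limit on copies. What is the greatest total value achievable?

$60

Best value-per-unit is A at 30/8, and filling with it alone uses weight 2×8=16. No mix of the others beats 2×30 = 60.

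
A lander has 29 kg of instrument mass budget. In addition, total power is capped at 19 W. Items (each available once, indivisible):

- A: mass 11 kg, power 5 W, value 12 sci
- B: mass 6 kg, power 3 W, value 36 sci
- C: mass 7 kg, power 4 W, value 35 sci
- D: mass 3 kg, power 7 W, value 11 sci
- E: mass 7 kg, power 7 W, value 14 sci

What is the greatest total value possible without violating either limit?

94 sci

Feasible sets respecting both limits:
- A+B+C+D: mass 27, power 19, value 94
- B+C+E: mass 20, power 14, value 85
- A+B+C: mass 24, power 12, value 83
Best: 94 sci.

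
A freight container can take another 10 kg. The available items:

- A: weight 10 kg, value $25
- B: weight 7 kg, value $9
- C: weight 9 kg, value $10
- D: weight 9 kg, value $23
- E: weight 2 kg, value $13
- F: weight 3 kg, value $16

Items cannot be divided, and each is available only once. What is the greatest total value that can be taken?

$29

Check high-value combinations within 10 kg:
- E+F: weight 2+3=5, value 13+16=29
- A: weight 10, value 25
- B+F: weight 7+3=10, value 9+16=25
- D: weight 9, value 23
Best: $29.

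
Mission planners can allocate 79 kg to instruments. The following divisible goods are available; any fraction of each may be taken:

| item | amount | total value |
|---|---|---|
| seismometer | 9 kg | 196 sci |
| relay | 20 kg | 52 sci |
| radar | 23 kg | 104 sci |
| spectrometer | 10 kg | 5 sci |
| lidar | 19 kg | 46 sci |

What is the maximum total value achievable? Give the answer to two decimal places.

Take in order of value per unit:
- seismometer (196/9 per unit): all 9 → value 196, running total 196.00
- radar (104/23 per unit): all 23 → value 104, running total 300.00
- relay (52/20 per unit): all 20 → value 52, running total 352.00
- lidar (46/19 per unit): all 19 → value 46, running total 398.00
- spectrometer (5/10 per unit): 8 of 10 → value 8×5/10 = 4.0000, running total 402.00
Total 402.00.

402.00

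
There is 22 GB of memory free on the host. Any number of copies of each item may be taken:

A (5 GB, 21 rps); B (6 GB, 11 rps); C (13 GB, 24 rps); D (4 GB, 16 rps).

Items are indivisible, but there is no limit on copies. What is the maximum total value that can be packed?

90 rps

Best value-per-unit is A at 21/5; filling with it alone gives 4×21 = 84.
Optimal mix: 2×A + 3×D → memory 22, value 90.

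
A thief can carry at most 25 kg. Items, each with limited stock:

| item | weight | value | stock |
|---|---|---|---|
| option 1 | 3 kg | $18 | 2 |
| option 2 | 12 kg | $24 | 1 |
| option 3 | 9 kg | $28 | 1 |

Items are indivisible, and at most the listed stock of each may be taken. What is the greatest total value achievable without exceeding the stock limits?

Best selections within weight 25 and stock limits:
- 1×option 1 + 1×option 2 + 1×option 3: weight 24, value 70
- 2×option 1 + 1×option 3: weight 15, value 64
- 2×option 1 + 1×option 2: weight 18, value 60
- 1×option 2 + 1×option 3: weight 21, value 52
Best: $70.

$70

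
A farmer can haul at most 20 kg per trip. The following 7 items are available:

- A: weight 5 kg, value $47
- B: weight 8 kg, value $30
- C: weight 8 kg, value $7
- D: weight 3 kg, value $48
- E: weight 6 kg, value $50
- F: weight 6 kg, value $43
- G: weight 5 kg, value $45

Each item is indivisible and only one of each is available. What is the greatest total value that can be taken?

$190

Check high-value combinations within 20 kg:
- A+D+E+G: weight 5+3+6+5=19, value 47+48+50+45=190
- A+D+E+F: weight 5+3+6+6=20, value 47+48+50+43=188
- D+E+F+G: weight 3+6+6+5=20, value 48+50+43+45=186
- A+D+F+G: weight 5+3+6+5=19, value 47+48+43+45=183
- A+D+E: weight 5+3+6=14, value 47+48+50=145
Best: $190.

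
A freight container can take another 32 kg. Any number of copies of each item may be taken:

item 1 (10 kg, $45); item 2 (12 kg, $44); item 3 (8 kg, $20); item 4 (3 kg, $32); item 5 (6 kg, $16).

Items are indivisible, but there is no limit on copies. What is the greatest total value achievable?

$320

Best value-per-unit is item 4 at 32/3, and filling with it alone uses weight 10×3=30. No mix of the others beats 10×32 = 320.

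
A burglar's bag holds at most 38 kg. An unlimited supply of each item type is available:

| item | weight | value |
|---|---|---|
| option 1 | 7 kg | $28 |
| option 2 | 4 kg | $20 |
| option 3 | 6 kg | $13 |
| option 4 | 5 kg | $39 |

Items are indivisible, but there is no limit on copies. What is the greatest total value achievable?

$274

Best value-per-unit is option 4 at 39/5; filling with it alone gives 7×39 = 273.
Optimal mix: 2×option 2 + 6×option 4 → weight 38, value 274.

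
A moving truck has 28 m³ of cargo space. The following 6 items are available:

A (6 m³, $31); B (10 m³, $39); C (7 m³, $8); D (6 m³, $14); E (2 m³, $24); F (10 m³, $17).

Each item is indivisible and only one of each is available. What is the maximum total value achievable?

Check high-value combinations within 28 m³:
- A+B+E+F: volume 6+10+2+10=28, value 31+39+24+17=111
- A+B+D+E: volume 6+10+6+2=24, value 31+39+14+24=108
- A+B+C+E: volume 6+10+7+2=25, value 31+39+8+24=102
- A+B+E: volume 6+10+2=18, value 31+39+24=94
Best: $111.

$111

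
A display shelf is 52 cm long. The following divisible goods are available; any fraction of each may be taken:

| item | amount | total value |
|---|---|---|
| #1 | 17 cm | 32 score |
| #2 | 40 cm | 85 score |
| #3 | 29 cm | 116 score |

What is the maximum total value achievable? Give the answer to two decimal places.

164.88

Take in order of value per unit:
- #3 (116/29 per unit): all 29 → value 116, running total 116.00
- #2 (85/40 per unit): 23 of 40 → value 23×85/40 = 48.8750, running total 164.88
Total 164.88.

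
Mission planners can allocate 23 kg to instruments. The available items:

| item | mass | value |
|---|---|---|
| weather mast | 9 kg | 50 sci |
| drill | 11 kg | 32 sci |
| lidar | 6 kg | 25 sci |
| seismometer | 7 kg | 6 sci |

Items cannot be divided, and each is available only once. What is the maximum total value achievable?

Check high-value combinations within 23 kg:
- weather mast+drill: mass 9+11=20, value 50+32=82
- weather mast+lidar+seismometer: mass 9+6+7=22, value 50+25+6=81
- weather mast+lidar: mass 9+6=15, value 50+25=75
- drill+lidar: mass 11+6=17, value 32+25=57
- weather mast+seismometer: mass 9+7=16, value 50+6=56
Best: 82 sci.

82 sci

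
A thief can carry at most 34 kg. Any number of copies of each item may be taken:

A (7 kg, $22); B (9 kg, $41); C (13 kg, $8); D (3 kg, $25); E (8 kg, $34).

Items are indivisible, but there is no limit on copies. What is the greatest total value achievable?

Best value-per-unit is D at 25/3, and filling with it alone uses weight 11×3=33. No mix of the others beats 11×25 = 275.

$275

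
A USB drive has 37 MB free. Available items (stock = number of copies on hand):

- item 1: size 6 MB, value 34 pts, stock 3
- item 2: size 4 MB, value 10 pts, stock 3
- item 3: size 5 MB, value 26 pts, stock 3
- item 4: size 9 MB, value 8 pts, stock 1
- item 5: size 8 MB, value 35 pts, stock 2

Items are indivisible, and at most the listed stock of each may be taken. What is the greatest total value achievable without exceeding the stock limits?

Top feasible selections:
- 3×item 1 + 1×item 2 + 3×item 3: size 37, value 190
- 3×item 1 + 2×item 3 + 1×item 5: size 36, value 189
- 1×item 1 + 3×item 3 + 2×item 5: size 37, value 182
- 2×item 1 + 3×item 3 + 1×item 5: size 35, value 181
Best: 190 pts.

190 pts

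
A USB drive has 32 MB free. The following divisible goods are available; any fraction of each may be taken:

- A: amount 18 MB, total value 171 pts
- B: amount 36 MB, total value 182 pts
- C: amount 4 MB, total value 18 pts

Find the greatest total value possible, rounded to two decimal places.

Take in order of value per unit:
- A (171/18 per unit): all 18 → value 171, running total 171.00
- B (182/36 per unit): 14 of 36 → value 14×182/36 = 70.7778, running total 241.78
Total 241.78.

241.78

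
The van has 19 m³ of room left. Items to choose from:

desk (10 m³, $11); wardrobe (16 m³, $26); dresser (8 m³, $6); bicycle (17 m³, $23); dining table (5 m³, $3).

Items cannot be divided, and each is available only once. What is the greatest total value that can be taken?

Check high-value combinations within 19 m³:
- wardrobe: volume 16, value 26
- bicycle: volume 17, value 23
- desk+dresser: volume 10+8=18, value 11+6=17
- desk+dining table: volume 10+5=15, value 11+3=14
- desk: volume 10, value 11
Best: $26.

$26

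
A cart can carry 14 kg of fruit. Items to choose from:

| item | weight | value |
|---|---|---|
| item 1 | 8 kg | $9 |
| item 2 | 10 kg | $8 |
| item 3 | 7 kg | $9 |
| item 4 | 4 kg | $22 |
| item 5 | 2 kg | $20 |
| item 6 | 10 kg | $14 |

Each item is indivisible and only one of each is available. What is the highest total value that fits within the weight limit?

$51

Check high-value combinations within 14 kg:
- item 3+item 4+item 5: weight 7+4+2=13, value 9+22+20=51
- item 1+item 4+item 5: weight 8+4+2=14, value 9+22+20=51
- item 4+item 5: weight 4+2=6, value 22+20=42
Best: $51.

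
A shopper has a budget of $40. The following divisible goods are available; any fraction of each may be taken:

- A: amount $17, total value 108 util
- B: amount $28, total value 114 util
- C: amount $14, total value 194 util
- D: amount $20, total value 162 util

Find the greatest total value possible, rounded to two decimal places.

394.12

Take in order of value per unit:
- C (194/14 per unit): all 14 → value 194, running total 194.00
- D (162/20 per unit): all 20 → value 162, running total 356.00
- A (108/17 per unit): 6 of 17 → value 6×108/17 = 38.1176, running total 394.12
Total 394.12.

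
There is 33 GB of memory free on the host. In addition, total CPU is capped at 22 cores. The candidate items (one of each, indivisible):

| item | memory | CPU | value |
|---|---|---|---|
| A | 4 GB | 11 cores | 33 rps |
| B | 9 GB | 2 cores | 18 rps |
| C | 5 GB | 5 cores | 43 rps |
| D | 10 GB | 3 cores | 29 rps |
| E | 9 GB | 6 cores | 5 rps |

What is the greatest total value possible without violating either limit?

Feasible sets respecting both limits:
- A+B+C+D: memory 28, CPU 21, value 123
- A+C+D: memory 19, CPU 19, value 105
- B+C+D+E: memory 33, CPU 16, value 95
Best: 123 rps.

123 rps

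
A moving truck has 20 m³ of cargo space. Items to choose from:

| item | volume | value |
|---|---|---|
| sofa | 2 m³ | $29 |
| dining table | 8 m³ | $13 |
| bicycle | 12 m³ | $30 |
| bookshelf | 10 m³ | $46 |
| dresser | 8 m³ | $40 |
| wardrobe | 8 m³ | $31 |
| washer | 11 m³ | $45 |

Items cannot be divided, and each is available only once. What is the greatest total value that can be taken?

Check high-value combinations within 20 m³:
- sofa+bookshelf+dresser: volume 2+10+8=20, value 29+46+40=115
- sofa+bookshelf+wardrobe: volume 2+10+8=20, value 29+46+31=106
- sofa+dresser+wardrobe: volume 2+8+8=18, value 29+40+31=100
- sofa+dining table+bookshelf: volume 2+8+10=20, value 29+13+46=88
- bookshelf+dresser: volume 10+8=18, value 46+40=86
Best: $115.

$115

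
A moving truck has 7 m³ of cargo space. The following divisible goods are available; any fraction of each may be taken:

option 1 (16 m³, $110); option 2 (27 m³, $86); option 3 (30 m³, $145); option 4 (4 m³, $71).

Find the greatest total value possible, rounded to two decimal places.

Take in order of value per unit:
- option 4 (71/4 per unit): all 4 → value 71, running total 71.00
- option 1 (110/16 per unit): 3 of 16 → value 3×110/16 = 20.6250, running total 91.63
Total 91.63.

91.63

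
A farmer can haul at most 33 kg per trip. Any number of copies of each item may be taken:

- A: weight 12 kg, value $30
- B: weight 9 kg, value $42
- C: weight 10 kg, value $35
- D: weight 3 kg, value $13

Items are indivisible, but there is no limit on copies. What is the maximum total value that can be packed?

Best value-per-unit is B at 42/9; filling with it alone gives 3×42 = 126.
Optimal mix: 3×B + 2×D → weight 33, value 152.

$152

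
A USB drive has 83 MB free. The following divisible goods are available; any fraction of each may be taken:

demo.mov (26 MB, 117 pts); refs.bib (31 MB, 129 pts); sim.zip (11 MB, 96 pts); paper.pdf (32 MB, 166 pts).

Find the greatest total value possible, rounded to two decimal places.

Take in order of value per unit:
- sim.zip (96/11 per unit): all 11 → value 96, running total 96.00
- paper.pdf (166/32 per unit): all 32 → value 166, running total 262.00
- demo.mov (117/26 per unit): all 26 → value 117, running total 379.00
- refs.bib (129/31 per unit): 14 of 31 → value 14×129/31 = 58.2581, running total 437.26
Total 437.26.

437.26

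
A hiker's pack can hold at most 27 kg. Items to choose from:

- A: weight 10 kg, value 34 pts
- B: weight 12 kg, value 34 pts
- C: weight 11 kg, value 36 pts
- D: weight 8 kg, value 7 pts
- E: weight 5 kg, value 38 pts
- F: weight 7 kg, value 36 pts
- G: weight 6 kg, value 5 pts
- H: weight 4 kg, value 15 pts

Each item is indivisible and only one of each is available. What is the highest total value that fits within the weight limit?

Check high-value combinations within 27 kg:
- C+E+F+H: weight 11+5+7+4=27, value 36+38+36+15=125
- A+E+F+H: weight 10+5+7+4=26, value 34+38+36+15=123
- C+E+F: weight 11+5+7=23, value 36+38+36=110
- A+E+F: weight 10+5+7=22, value 34+38+36=108
Best: 125 pts.

125 pts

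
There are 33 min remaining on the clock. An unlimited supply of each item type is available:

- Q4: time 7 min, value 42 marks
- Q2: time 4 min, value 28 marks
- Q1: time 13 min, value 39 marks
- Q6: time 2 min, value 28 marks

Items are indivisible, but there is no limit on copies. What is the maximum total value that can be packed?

Best value-per-unit is Q6 at 28/2, and filling with it alone uses time 16×2=32. No mix of the others beats 16×28 = 448.

448 marks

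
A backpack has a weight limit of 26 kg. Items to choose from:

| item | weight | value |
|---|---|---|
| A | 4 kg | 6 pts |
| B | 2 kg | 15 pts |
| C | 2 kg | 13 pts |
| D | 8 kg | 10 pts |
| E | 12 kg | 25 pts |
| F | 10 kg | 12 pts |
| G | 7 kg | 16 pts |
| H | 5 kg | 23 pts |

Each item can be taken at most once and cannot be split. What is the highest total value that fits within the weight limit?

82 pts

Check high-value combinations within 26 kg:
- A+B+C+E+H: weight 4+2+2+12+5=25, value 6+15+13+25+23=82
- B+E+G+H: weight 2+12+7+5=26, value 15+25+16+23=79
- B+C+F+G+H: weight 2+2+10+7+5=26, value 15+13+12+16+23=79
Best: 82 pts.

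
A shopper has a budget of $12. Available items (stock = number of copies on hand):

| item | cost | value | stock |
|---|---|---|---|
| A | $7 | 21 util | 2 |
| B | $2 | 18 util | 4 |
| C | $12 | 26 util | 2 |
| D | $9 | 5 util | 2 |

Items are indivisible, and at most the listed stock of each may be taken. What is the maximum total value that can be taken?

Top feasible selections:
- 4×B: cost 8, value 72
- 1×A + 2×B: cost 11, value 57
Best: 72 util.

72 util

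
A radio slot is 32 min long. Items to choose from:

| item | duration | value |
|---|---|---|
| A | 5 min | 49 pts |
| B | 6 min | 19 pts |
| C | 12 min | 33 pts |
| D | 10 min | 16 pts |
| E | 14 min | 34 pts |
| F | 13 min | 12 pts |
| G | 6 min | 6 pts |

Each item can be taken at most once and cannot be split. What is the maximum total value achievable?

116 pts

Check high-value combinations within 32 min:
- A+C+E: duration 5+12+14=31, value 49+33+34=116
- A+B+E+G: duration 5+6+14+6=31, value 49+19+34+6=108
- A+B+C+G: duration 5+6+12+6=29, value 49+19+33+6=107
- A+B+E: duration 5+6+14=25, value 49+19+34=102
- A+B+C: duration 5+6+12=23, value 49+19+33=101
Best: 116 pts.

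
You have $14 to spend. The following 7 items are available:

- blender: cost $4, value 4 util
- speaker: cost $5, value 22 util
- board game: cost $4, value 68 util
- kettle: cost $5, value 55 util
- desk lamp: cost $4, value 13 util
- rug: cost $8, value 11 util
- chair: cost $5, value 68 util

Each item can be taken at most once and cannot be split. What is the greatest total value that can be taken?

191 util

This is a 0/1 knapsack; check combinations near the capacity.
- board game+kettle+chair: cost 4+5+5=14, value 68+55+68=191
- speaker+board game+chair: cost 5+4+5=14, value 22+68+68=158
- board game+desk lamp+chair: cost 4+4+5=13, value 68+13+68=149
Best: 191 util.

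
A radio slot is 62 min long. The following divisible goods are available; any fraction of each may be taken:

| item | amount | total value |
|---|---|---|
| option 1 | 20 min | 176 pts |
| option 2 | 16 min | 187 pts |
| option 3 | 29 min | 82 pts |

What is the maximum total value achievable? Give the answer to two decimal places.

436.52

Take in order of value per unit:
- option 2 (187/16 per unit): all 16 → value 187, running total 187.00
- option 1 (176/20 per unit): all 20 → value 176, running total 363.00
- option 3 (82/29 per unit): 26 of 29 → value 26×82/29 = 73.5172, running total 436.52
Total 436.52.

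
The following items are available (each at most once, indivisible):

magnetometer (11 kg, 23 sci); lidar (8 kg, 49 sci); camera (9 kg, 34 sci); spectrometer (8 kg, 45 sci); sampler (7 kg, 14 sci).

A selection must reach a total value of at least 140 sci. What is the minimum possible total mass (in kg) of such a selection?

Subsets with value ≥ 140, sorted by total mass:
- lidar+camera+spectrometer+sampler: mass 32, value 142
- magnetometer+lidar+camera+spectrometer: mass 36, value 151
Minimum mass: 32 kg.

32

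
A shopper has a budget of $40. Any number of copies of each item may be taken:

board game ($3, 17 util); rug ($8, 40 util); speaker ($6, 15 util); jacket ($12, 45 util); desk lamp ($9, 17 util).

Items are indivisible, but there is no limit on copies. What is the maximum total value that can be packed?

Best value-per-unit is board game at 17/3, and filling with it alone uses cost 13×3=39. No mix of the others beats 13×17 = 221.

221 util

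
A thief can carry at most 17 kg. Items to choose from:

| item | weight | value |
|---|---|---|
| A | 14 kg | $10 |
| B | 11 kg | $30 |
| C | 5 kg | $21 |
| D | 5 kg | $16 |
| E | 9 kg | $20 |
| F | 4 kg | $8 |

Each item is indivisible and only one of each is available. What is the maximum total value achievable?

$51

This is a 0/1 knapsack; check combinations near the capacity.
- B+C: weight 11+5=16, value 30+21=51
- B+D: weight 11+5=16, value 30+16=46
- C+D+F: weight 5+5+4=14, value 21+16+8=45
- C+E: weight 5+9=14, value 21+20=41
- B+F: weight 11+4=15, value 30+8=38
Best: $51.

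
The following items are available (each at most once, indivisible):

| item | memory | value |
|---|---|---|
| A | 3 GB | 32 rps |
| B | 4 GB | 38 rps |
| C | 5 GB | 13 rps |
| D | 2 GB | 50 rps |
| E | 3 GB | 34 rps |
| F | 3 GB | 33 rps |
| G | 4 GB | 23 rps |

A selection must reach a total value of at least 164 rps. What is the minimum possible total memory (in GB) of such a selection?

Subsets with value ≥ 164, sorted by total memory:
- A+B+D+E+F: memory 15, value 187
- A+D+E+F+G: memory 15, value 172
Minimum memory: 15 GB.

15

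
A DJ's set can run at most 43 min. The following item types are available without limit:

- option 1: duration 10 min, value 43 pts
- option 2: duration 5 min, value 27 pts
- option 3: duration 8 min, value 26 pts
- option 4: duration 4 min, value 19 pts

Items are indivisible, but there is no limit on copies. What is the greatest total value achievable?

Best value-per-unit is option 2 at 27/5; filling with it alone gives 8×27 = 216.
Optimal mix: 7×option 2 + 2×option 4 → duration 43, value 227.

227 pts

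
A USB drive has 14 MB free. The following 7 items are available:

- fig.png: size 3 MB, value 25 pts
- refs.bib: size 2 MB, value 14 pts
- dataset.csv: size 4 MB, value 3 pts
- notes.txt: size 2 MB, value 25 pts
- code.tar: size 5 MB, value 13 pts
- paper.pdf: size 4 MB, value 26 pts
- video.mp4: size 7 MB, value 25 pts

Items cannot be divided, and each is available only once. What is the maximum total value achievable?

Check high-value combinations within 14 MB:
- fig.png+refs.bib+notes.txt+paper.pdf: size 3+2+2+4=11, value 25+14+25+26=90
- fig.png+notes.txt+code.tar+paper.pdf: size 3+2+5+4=14, value 25+25+13+26=89
- fig.png+refs.bib+notes.txt+video.mp4: size 3+2+2+7=14, value 25+14+25+25=89
- fig.png+dataset.csv+notes.txt+paper.pdf: size 3+4+2+4=13, value 25+3+25+26=79
Best: 90 pts.

90 pts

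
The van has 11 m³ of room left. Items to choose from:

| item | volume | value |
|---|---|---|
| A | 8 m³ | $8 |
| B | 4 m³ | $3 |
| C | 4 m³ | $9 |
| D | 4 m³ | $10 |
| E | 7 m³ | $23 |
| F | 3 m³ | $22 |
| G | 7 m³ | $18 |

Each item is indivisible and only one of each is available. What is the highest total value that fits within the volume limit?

Check high-value combinations within 11 m³:
- E+F: volume 7+3=10, value 23+22=45
- C+D+F: volume 4+4+3=11, value 9+10+22=41
- F+G: volume 3+7=10, value 22+18=40
- B+D+F: volume 4+4+3=11, value 3+10+22=35
- B+C+F: volume 4+4+3=11, value 3+9+22=34
Best: $45.

$45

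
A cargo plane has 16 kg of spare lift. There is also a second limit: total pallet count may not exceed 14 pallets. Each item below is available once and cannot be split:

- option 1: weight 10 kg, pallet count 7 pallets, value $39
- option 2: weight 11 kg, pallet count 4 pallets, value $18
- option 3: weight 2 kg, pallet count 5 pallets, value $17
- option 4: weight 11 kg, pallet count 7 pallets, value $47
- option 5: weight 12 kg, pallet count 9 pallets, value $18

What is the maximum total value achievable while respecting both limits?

$64

Feasible sets respecting both limits:
- option 3+option 4: weight 13, pallet count 12, value 64
- option 1+option 3: weight 12, pallet count 12, value 56
- option 4: weight 11, pallet count 7, value 47
- option 1: weight 10, pallet count 7, value 39
Best: $64.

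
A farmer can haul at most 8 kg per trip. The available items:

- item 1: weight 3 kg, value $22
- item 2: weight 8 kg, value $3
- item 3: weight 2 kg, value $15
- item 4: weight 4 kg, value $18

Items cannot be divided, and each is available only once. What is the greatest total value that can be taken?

$40

Check high-value combinations within 8 kg:
- item 1+item 4: weight 3+4=7, value 22+18=40
- item 1+item 3: weight 3+2=5, value 22+15=37
- item 3+item 4: weight 2+4=6, value 15+18=33
- item 1: weight 3, value 22
Best: $40.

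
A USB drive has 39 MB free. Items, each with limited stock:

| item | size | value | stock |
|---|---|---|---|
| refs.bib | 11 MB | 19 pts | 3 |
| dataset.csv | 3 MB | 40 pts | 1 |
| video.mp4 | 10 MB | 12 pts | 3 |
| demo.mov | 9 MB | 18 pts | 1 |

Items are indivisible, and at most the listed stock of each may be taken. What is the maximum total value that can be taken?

97 pts

Top feasible selections:
- 3×refs.bib + 1×dataset.csv: size 36, value 97
- 2×refs.bib + 1×dataset.csv + 1×demo.mov: size 34, value 96
- 2×refs.bib + 1×dataset.csv + 1×video.mp4: size 35, value 90
- 1×refs.bib + 1×dataset.csv + 1×video.mp4 + 1×demo.mov: size 33, value 89
Best: 97 pts.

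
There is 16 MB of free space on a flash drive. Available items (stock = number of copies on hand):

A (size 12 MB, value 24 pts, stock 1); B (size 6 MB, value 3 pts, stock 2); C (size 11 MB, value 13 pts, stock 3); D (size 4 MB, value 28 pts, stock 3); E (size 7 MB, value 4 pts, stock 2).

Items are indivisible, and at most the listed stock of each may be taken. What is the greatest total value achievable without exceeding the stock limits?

Best selections within size 16 and stock limits:
- 3×D: size 12, value 84
- 2×D + 1×E: size 15, value 60
- 1×B + 2×D: size 14, value 59
Best: 84 pts.

84 pts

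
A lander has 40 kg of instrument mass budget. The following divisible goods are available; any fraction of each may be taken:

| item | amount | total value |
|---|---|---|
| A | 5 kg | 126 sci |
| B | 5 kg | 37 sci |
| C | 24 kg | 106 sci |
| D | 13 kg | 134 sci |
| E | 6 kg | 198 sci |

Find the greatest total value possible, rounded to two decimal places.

Take in order of value per unit:
- E (198/6 per unit): all 6 → value 198, running total 198.00
- A (126/5 per unit): all 5 → value 126, running total 324.00
- D (134/13 per unit): all 13 → value 134, running total 458.00
- B (37/5 per unit): all 5 → value 37, running total 495.00
- C (106/24 per unit): 11 of 24 → value 11×106/24 = 48.5833, running total 543.58
Total 543.58.

543.58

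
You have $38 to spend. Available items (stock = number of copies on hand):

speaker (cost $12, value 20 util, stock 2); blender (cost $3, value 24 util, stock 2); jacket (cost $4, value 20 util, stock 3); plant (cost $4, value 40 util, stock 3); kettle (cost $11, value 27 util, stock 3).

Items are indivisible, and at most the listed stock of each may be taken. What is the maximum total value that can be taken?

Best selections within cost 38 and stock limits:
- 2×blender + 2×jacket + 3×plant + 1×kettle: cost 37, value 235
- 1×blender + 3×jacket + 3×plant + 1×kettle: cost 38, value 231
- 2×blender + 3×jacket + 3×plant: cost 30, value 228
- 1×speaker + 2×blender + 2×jacket + 3×plant: cost 38, value 228
Best: 235 util.

235 util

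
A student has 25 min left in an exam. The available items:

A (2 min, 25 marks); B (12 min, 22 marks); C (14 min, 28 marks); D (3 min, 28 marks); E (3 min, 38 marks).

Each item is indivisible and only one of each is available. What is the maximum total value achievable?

119 marks

Check high-value combinations within 25 min:
- A+C+D+E: time 2+14+3+3=22, value 25+28+28+38=119
- A+B+D+E: time 2+12+3+3=20, value 25+22+28+38=113
- C+D+E: time 14+3+3=20, value 28+28+38=94
- A+D+E: time 2+3+3=8, value 25+28+38=91
Best: 119 marks.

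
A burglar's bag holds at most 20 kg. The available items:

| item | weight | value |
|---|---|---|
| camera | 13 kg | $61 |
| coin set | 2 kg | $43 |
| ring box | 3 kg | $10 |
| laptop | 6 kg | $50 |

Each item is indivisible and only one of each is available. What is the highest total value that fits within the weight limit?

Check high-value combinations within 20 kg:
- camera+coin set+ring box: weight 13+2+3=18, value 61+43+10=114
- camera+laptop: weight 13+6=19, value 61+50=111
- camera+coin set: weight 13+2=15, value 61+43=104
- coin set+ring box+laptop: weight 2+3+6=11, value 43+10+50=103
- coin set+laptop: weight 2+6=8, value 43+50=93
Best: $114.

$114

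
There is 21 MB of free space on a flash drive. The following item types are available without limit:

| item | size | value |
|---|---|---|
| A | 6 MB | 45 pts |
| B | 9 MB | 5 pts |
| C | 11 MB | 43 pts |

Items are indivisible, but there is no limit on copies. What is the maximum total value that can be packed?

135 pts

Best value-per-unit is A at 45/6, and filling with it alone uses size 3×6=18. No mix of the others beats 3×45 = 135.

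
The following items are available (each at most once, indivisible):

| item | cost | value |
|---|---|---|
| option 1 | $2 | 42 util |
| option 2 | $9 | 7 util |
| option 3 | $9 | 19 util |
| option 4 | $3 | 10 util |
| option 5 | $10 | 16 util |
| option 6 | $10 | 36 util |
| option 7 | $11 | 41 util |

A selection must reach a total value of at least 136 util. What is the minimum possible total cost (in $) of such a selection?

Subsets with value ≥ 136, sorted by total cost:
- option 1+option 3+option 6+option 7: cost 32, value 138
- option 1+option 3+option 4+option 6+option 7: cost 35, value 148
- option 1+option 2+option 4+option 6+option 7: cost 35, value 136
- option 1+option 4+option 5+option 6+option 7: cost 36, value 145
Minimum cost: 32 $.

32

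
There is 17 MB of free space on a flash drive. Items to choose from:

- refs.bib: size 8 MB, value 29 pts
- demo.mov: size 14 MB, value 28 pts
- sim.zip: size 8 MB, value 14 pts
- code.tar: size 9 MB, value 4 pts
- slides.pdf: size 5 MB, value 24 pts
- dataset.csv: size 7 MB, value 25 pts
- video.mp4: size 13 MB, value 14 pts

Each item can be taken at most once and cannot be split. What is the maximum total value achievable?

Check high-value combinations within 17 MB:
- refs.bib+dataset.csv: size 8+7=15, value 29+25=54
- refs.bib+slides.pdf: size 8+5=13, value 29+24=53
- slides.pdf+dataset.csv: size 5+7=12, value 24+25=49
Best: 54 pts.

54 pts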